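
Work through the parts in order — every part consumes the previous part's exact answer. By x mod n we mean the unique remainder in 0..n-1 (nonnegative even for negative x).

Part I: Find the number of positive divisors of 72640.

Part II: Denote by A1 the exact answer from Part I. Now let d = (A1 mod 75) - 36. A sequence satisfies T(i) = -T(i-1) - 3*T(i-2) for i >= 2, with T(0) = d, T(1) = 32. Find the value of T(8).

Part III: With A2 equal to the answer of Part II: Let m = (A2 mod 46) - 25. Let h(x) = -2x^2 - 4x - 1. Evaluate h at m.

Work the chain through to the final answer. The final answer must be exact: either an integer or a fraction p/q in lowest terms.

Part I: 72640 = 2^6 * 5 * 227; number of divisors = (6+1) * (1+1) * (1+1) = 28; answer 28
Part II: A1 = 28; d = -8; T(2) = -1*(32) - 3*(-8) = -8; iterating: T(2)=-8, T(3)=-88, T(4)=112, T(5)=152, T(6)=-488, T(7)=32, T(8)=1432; answer 1432
Part III: A2 = 1432; m = -19; -2*(-19)^2 - 4*(-19)^1 - 1 = (-722) + (76) + (-1) = -647; answer -647

-647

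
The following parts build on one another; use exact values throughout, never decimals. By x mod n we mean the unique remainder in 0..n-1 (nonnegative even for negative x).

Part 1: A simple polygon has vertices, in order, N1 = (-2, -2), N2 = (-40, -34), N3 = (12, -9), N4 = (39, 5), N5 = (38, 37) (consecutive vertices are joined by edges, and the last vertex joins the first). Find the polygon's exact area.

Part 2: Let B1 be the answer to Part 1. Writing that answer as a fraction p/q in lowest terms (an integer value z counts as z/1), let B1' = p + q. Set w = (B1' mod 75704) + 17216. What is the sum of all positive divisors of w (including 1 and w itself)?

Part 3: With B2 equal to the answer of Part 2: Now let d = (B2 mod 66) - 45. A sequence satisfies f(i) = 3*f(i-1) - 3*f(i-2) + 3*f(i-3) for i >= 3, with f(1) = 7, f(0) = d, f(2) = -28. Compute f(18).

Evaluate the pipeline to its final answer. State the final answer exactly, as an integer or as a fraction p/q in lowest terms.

Part 1: cross terms: (-2*-34 - -40*-2)=-12, (-40*-9 - 12*-34)=768, (12*5 - 39*-9)=411, (39*37 - 38*5)=1253, (38*-2 - -2*37)=-2; twice the area = |2418| = 2418; area = 1209; answer 1209
Part 2: B1 = 1209; threaded value p + q = 1210; w = 18426; 18426 = 2 * 3 * 37 * 83; sigma = (1 + 2) * (1 + 3) * (1 + 37) * (1 + 83) = 3 * 4 * 38 * 84 = 38304; answer 38304
Part 3: B2 = 38304; d = -21; f(3) = 3*(-28) - 3*(7) + 3*(-21) = -168; iterating: f(3)=-168, f(4)=-399, f(5)=-777, f(6)=-1638, f(7)=-3780, f(8)=-8757, f(9)=-19845, f(10)=-44604, f(11)=-100548, f(12)=-227367, f(13)=-514269, f(14)=-1162350, f(15)=-2626344, f(16)=-5934789, f(17)=-13412385, f(18)=-30311820; answer -30311820

-30311820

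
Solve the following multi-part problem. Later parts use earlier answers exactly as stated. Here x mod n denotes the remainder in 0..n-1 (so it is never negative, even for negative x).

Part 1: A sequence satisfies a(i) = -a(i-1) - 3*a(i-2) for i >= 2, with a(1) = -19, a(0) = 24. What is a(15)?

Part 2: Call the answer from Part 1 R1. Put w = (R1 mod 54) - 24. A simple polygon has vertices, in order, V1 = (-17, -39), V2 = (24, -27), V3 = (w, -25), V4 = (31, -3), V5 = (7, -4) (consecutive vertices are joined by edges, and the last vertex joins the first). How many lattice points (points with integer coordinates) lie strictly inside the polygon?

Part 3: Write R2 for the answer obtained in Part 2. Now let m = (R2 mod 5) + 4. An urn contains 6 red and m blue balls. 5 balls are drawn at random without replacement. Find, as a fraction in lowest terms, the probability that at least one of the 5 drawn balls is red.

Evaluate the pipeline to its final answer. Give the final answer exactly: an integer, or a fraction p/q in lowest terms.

Part 1: a(2) = -1*(-19) - 3*(24) = -53; iterating: a(2)=-53, a(3)=110, a(4)=49, a(5)=-379, a(6)=232, a(7)=905, a(8)=-1601, a(9)=-1114, a(10)=5917, a(11)=-2575, a(12)=-15176, a(13)=22901, a(14)=22627, a(15)=-91330; answer -91330
Part 2: R1 = -91330; w = 14; cross terms: (-17*-27 - 24*-39)=1395, (24*-25 - 14*-27)=-222, (14*-3 - 31*-25)=733, (31*-4 - 7*-3)=-103, (7*-39 - -17*-4)=-341; twice the area = |1462| = 1462; area = 731; boundary points = 1 + 2 + 1 + 1 + 1 = 6; strictly interior points = area - boundary/2 + 1 = 729; answer 729
Part 3: R2 = 729; m = 8; total draws C(14,5) = 2002; complement C(8,5) = 56; favorable 2002 - 56 = 1946; P = 139/143; answer 139/143

139/143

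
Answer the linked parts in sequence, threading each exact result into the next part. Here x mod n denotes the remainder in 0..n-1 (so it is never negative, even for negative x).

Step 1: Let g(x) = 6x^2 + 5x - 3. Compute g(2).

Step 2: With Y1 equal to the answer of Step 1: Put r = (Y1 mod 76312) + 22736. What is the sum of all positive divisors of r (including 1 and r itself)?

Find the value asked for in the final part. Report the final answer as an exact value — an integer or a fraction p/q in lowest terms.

Step 1: 6*(2)^2 + 5*(2)^1 - 3 = (24) + (10) + (-3) = 31; answer 31
Step 2: Y1 = 31; r = 22767; 22767 = 3 * 7589; sigma = (1 + 3) * (1 + 7589) = 4 * 7590 = 30360; answer 30360

30360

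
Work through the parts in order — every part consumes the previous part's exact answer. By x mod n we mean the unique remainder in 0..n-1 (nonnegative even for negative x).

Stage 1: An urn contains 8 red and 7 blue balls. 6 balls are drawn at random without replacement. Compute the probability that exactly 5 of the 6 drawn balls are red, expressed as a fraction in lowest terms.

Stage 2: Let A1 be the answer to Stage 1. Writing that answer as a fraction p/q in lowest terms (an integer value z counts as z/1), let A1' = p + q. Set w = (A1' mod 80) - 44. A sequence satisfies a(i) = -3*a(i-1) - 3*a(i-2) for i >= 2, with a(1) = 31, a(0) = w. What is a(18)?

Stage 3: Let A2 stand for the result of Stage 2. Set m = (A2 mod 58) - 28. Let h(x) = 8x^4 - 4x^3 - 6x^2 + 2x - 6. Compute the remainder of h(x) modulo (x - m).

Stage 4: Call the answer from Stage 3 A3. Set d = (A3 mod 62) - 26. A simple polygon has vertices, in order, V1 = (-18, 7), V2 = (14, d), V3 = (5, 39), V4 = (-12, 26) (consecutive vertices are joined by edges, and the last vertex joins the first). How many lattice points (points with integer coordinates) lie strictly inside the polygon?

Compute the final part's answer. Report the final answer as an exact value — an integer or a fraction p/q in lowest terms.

Stage 1: total draws C(15,6) = 5005; favorable C(8,5)*C(7,1) = 392; P = 56/715; answer 56/715
Stage 2: A1 = 56/715; threaded value p + q = 771; w = 7; a(2) = -3*(31) - 3*(7) = -114; iterating: a(2)=-114, a(3)=249, a(4)=-405, a(5)=468, a(6)=-189, a(7)=-837, a(8)=3078, a(9)=-6723, a(10)=10935, a(11)=-12636, a(12)=5103, a(13)=22599, a(14)=-83106, a(15)=181521, a(16)=-295245, a(17)=341172, a(18)=-137781; answer -137781
Stage 3: A2 = -137781; m = -1; remainder = value at the root: 8*(-1)^4 - 4*(-1)^3 - 6*(-1)^2 + 2*(-1)^1 - 6 = (8) + (4) + (-6) + (-2) + (-6) = -2; answer -2
Stage 4: A3 = -2; d = 34; cross terms: (-18*34 - 14*7)=-710, (14*39 - 5*34)=376, (5*26 - -12*39)=598, (-12*7 - -18*26)=384; twice the area = |648| = 648; area = 324; boundary points = 1 + 1 + 1 + 1 = 4; strictly interior points = area - boundary/2 + 1 = 323; answer 323

323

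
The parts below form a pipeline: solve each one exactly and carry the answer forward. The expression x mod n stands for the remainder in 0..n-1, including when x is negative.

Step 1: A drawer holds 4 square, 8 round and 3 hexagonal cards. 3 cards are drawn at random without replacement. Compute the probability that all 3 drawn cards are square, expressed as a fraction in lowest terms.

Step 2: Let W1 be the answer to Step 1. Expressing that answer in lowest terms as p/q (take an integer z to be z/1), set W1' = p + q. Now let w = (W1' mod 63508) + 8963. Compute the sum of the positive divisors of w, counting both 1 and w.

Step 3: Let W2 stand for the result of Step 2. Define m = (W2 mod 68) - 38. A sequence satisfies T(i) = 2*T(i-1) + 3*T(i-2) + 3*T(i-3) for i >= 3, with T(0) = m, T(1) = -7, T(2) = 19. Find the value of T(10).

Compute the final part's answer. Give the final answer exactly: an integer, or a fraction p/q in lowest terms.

243913

Step 1: total draws C(15,3) = 455; favorable C(4,3) = 4; P = 4/455; answer 4/455
Step 2: W1 = 4/455; threaded value p + q = 459; w = 9422; 9422 = 2 * 7 * 673; sigma = (1 + 2) * (1 + 7) * (1 + 673) = 3 * 8 * 674 = 16176; answer 16176
Step 3: W2 = 16176; m = 22; T(3) = 2*(19) + 3*(-7) + 3*(22) = 83; iterating: T(3)=83, T(4)=202, T(5)=710, T(6)=2275, T(7)=7286, T(8)=23527, T(9)=75737, T(10)=243913; answer 243913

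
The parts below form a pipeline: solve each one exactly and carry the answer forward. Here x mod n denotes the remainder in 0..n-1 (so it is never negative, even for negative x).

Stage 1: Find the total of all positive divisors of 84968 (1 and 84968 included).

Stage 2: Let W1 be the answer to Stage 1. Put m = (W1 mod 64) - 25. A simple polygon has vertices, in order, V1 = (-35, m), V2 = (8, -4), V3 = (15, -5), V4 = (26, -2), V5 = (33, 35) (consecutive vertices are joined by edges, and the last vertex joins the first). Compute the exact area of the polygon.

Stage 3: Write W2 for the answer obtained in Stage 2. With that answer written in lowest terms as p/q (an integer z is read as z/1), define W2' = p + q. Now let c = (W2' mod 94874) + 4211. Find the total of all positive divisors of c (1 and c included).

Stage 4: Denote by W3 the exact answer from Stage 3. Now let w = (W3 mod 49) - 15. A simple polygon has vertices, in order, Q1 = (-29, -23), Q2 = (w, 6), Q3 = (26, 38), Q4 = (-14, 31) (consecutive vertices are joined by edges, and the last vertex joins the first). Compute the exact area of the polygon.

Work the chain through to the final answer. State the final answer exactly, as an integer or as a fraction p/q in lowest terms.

Stage 1: 84968 = 2^3 * 13 * 19 * 43; sigma = (1 + 2 + 4 + 8) * (1 + 13) * (1 + 19) * (1 + 43) = 15 * 14 * 20 * 44 = 184800; answer 184800
Stage 2: W1 = 184800; m = 7; cross terms: (-35*-4 - 8*7)=84, (8*-5 - 15*-4)=20, (15*-2 - 26*-5)=100, (26*35 - 33*-2)=976, (33*7 - -35*35)=1456; twice the area = |2636| = 2636; area = 1318; answer 1318
Stage 3: W2 = 1318; threaded value p + q = 1319; c = 5530; 5530 = 2 * 5 * 7 * 79; sigma = (1 + 2) * (1 + 5) * (1 + 7) * (1 + 79) = 3 * 6 * 8 * 80 = 11520; answer 11520
Stage 4: W3 = 11520; w = -10; cross terms: (-29*6 - -10*-23)=-404, (-10*38 - 26*6)=-536, (26*31 - -14*38)=1338, (-14*-23 - -29*31)=1221; twice the area = |1619| = 1619; area = 1619/2; answer 1619/2

1619/2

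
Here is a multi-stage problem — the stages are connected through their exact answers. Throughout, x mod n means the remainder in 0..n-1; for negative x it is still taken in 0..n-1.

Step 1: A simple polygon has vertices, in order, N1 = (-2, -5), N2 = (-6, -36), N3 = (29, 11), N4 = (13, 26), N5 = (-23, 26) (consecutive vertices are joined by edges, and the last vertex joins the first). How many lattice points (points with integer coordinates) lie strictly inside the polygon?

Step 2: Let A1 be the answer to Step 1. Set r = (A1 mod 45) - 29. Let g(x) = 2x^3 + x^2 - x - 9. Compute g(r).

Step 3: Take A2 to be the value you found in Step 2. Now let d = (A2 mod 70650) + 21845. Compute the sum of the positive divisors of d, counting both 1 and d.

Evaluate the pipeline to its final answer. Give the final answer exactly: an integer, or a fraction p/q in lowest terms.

43740

Step 1: cross terms: (-2*-36 - -6*-5)=42, (-6*11 - 29*-36)=978, (29*26 - 13*11)=611, (13*26 - -23*26)=936, (-23*-5 - -2*26)=167; twice the area = |2734| = 2734; area = 1367; boundary points = 1 + 1 + 1 + 36 + 1 = 40; strictly interior points = area - boundary/2 + 1 = 1348; answer 1348
Step 2: A1 = 1348; r = 14; 2*(14)^3 + 1*(14)^2 - 1*(14)^1 - 9 = (5488) + (196) + (-14) + (-9) = 5661; answer 5661
Step 3: A2 = 5661; d = 27506; 27506 = 2 * 17 * 809; sigma = (1 + 2) * (1 + 17) * (1 + 809) = 3 * 18 * 810 = 43740; answer 43740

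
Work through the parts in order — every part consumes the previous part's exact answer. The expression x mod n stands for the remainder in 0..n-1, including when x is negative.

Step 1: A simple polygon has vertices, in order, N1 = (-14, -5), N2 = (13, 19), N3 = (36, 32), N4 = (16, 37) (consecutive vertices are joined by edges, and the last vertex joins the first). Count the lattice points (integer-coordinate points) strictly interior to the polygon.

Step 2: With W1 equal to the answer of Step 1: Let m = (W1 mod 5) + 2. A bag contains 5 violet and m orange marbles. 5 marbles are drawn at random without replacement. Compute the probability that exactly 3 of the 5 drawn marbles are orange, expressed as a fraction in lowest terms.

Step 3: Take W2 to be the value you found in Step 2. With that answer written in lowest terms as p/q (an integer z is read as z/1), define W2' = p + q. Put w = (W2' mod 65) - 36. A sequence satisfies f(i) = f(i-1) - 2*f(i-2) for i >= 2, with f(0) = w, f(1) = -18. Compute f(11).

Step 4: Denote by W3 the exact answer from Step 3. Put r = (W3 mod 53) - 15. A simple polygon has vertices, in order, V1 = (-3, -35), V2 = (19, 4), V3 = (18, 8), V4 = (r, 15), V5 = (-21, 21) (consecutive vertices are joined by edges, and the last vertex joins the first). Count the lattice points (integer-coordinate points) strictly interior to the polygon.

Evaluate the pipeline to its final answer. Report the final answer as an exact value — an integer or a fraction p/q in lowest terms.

Step 1: cross terms: (-14*19 - 13*-5)=-201, (13*32 - 36*19)=-268, (36*37 - 16*32)=820, (16*-5 - -14*37)=438; twice the area = |789| = 789; area = 789/2; boundary points = 3 + 1 + 5 + 6 = 15; strictly interior points = area - boundary/2 + 1 = 388; answer 388
Step 2: W1 = 388; m = 5; total draws C(10,5) = 252; favorable C(5,3)*C(5,2) = 100; P = 25/63; answer 25/63
Step 3: W2 = 25/63; threaded value p + q = 88; w = -13; f(2) = 1*(-18) - 2*(-13) = 8; iterating: f(2)=8, f(3)=44, f(4)=28, f(5)=-60, f(6)=-116, f(7)=4, f(8)=236, f(9)=228, f(10)=-244, f(11)=-700; answer -700
Step 4: W3 = -700; r = 27; cross terms: (-3*4 - 19*-35)=653, (19*8 - 18*4)=80, (18*15 - 27*8)=54, (27*21 - -21*15)=882, (-21*-35 - -3*21)=798; twice the area = |2467| = 2467; area = 2467/2; boundary points = 1 + 1 + 1 + 6 + 2 = 11; strictly interior points = area - boundary/2 + 1 = 1229; answer 1229

1229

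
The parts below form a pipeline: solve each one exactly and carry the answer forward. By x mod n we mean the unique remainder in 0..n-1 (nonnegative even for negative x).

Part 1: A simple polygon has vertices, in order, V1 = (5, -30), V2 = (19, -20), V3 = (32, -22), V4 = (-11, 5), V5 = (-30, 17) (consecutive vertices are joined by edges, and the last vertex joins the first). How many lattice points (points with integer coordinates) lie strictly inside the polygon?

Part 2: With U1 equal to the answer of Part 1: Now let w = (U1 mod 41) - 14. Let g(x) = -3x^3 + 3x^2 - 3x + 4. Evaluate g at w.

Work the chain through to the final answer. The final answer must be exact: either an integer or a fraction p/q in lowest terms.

Part 1: cross terms: (5*-20 - 19*-30)=470, (19*-22 - 32*-20)=222, (32*5 - -11*-22)=-82, (-11*17 - -30*5)=-37, (-30*-30 - 5*17)=815; twice the area = |1388| = 1388; area = 694; boundary points = 2 + 1 + 1 + 1 + 1 = 6; strictly interior points = area - boundary/2 + 1 = 692; answer 692
Part 2: U1 = 692; w = 22; -3*(22)^3 + 3*(22)^2 - 3*(22)^1 + 4 = (-31944) + (1452) + (-66) + (4) = -30554; answer -30554

-30554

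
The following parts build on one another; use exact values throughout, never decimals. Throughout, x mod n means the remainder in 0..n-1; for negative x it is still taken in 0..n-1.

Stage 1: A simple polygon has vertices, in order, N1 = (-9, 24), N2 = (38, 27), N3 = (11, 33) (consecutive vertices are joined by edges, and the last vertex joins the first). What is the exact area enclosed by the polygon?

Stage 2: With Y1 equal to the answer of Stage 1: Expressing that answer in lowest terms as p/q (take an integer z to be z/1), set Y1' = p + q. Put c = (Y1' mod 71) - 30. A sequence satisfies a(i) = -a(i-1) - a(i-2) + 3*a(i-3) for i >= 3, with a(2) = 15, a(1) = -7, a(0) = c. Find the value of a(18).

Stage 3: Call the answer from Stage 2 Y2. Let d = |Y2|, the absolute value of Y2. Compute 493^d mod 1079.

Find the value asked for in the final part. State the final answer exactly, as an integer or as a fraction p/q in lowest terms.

610

Stage 1: cross terms: (-9*27 - 38*24)=-1155, (38*33 - 11*27)=957, (11*24 - -9*33)=561; twice the area = |363| = 363; area = 363/2; answer 363/2
Stage 2: Y1 = 363/2; threaded value p + q = 365; c = -20; a(3) = -1*(15) - 1*(-7) + 3*(-20) = -68; iterating: a(3)=-68, a(4)=32, a(5)=81, a(6)=-317, a(7)=332, a(8)=228, a(9)=-1511, a(10)=2279, a(11)=-84, a(12)=-6728, a(13)=13649, a(14)=-7173, a(15)=-26660, a(16)=74780, a(17)=-69639, a(18)=-85121; answer -85121
Stage 3: Y2 = -85121; d = 85121; squarings mod 1079: 493^1=493, 493^2=274, 493^4=625, 493^8=27, 493^16=729, 493^32=573, 493^64=313, 493^128=859, 493^256=924, 493^512=287, 493^1024=365, 493^2048=508, 493^4096=183, 493^8192=40, 493^16384=521, 493^32768=612, 493^65536=131; 493^85121 = 493^1 * 493^128 * 493^1024 * 493^2048 * 493^16384 * 493^65536 = 610 (mod 1079); answer 610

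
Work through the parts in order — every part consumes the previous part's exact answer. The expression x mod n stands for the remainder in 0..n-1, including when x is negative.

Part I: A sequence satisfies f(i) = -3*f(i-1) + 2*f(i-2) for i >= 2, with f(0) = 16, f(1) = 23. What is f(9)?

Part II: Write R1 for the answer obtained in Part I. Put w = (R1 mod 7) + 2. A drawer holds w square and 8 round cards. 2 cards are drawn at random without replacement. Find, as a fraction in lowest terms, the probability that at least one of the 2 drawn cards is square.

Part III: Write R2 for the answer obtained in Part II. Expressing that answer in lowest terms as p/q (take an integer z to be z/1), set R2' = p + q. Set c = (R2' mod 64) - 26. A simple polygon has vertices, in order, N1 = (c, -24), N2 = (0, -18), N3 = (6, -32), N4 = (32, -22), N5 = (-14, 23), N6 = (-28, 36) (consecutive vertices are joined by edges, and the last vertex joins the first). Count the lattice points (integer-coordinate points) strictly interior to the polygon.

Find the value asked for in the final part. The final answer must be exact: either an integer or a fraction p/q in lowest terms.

Part I: f(2) = -3*(23) + 2*(16) = -37; iterating: f(2)=-37, f(3)=157, f(4)=-545, f(5)=1949, f(6)=-6937, f(7)=24709, f(8)=-88001, f(9)=313421; answer 313421
Part II: R1 = 313421; w = 5; total draws C(13,2) = 78; complement C(8,2) = 28; favorable 78 - 28 = 50; P = 25/39; answer 25/39
Part III: R2 = 25/39; threaded value p + q = 64; c = -26; cross terms: (-26*-18 - 0*-24)=468, (0*-32 - 6*-18)=108, (6*-22 - 32*-32)=892, (32*23 - -14*-22)=428, (-14*36 - -28*23)=140, (-28*-24 - -26*36)=1608; twice the area = |3644| = 3644; area = 1822; boundary points = 2 + 2 + 2 + 1 + 1 + 2 = 10; strictly interior points = area - boundary/2 + 1 = 1818; answer 1818

1818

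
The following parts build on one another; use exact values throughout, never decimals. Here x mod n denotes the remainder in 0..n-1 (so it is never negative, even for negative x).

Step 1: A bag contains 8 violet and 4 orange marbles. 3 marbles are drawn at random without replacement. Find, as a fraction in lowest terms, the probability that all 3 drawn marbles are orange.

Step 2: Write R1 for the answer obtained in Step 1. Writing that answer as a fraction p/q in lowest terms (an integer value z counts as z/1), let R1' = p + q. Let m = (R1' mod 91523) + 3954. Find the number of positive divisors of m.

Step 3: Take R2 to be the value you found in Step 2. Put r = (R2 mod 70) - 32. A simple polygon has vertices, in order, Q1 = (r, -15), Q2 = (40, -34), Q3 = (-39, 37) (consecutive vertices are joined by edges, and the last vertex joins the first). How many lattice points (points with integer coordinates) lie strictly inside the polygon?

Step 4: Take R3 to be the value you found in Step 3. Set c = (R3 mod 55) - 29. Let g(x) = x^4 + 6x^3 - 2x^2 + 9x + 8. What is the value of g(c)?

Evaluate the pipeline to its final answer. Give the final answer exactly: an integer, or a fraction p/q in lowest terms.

Step 1: total draws C(12,3) = 220; favorable C(4,3) = 4; P = 1/55; answer 1/55
Step 2: R1 = 1/55; threaded value p + q = 56; m = 4010; 4010 = 2 * 5 * 401; number of divisors = (1+1) * (1+1) * (1+1) = 8; answer 8
Step 3: R2 = 8; r = -24; cross terms: (-24*-34 - 40*-15)=1416, (40*37 - -39*-34)=154, (-39*-15 - -24*37)=1473; twice the area = |3043| = 3043; area = 3043/2; boundary points = 1 + 1 + 1 = 3; strictly interior points = area - boundary/2 + 1 = 1521; answer 1521
Step 4: R3 = 1521; c = 7; 1*(7)^4 + 6*(7)^3 - 2*(7)^2 + 9*(7)^1 + 8 = (2401) + (2058) + (-98) + (63) + (8) = 4432; answer 4432

4432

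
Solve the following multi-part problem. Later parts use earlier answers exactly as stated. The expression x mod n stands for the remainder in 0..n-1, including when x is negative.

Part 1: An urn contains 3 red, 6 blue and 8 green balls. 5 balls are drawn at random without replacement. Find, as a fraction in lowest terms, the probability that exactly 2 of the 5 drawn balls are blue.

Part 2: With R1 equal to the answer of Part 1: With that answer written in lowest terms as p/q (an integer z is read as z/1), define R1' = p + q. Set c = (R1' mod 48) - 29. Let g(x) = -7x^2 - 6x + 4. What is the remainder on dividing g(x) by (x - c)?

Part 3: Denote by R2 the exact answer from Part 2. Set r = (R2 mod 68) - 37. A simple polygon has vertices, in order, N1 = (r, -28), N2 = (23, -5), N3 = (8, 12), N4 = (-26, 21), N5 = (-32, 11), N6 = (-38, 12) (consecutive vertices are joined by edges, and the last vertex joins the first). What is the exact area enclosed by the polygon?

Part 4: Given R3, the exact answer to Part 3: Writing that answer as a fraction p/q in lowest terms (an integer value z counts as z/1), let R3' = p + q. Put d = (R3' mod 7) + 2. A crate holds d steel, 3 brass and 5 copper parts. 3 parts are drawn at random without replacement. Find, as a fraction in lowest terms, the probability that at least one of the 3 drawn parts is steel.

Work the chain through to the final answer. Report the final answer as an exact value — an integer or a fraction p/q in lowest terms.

Part 1: total draws C(17,5) = 6188; favorable C(6,2)*C(11,3) = 2475; P = 2475/6188; answer 2475/6188
Part 2: R1 = 2475/6188; threaded value p + q = 8663; c = -6; remainder = value at the root: -7*(-6)^2 - 6*(-6)^1 + 4 = (-252) + (36) + (4) = -212; answer -212
Part 3: R2 = -212; r = 23; cross terms: (23*-5 - 23*-28)=529, (23*12 - 8*-5)=316, (8*21 - -26*12)=480, (-26*11 - -32*21)=386, (-32*12 - -38*11)=34, (-38*-28 - 23*12)=788; twice the area = |2533| = 2533; area = 2533/2; answer 2533/2
Part 4: R3 = 2533/2; threaded value p + q = 2535; d = 3; total draws C(11,3) = 165; complement C(8,3) = 56; favorable 165 - 56 = 109; P = 109/165; answer 109/165

109/165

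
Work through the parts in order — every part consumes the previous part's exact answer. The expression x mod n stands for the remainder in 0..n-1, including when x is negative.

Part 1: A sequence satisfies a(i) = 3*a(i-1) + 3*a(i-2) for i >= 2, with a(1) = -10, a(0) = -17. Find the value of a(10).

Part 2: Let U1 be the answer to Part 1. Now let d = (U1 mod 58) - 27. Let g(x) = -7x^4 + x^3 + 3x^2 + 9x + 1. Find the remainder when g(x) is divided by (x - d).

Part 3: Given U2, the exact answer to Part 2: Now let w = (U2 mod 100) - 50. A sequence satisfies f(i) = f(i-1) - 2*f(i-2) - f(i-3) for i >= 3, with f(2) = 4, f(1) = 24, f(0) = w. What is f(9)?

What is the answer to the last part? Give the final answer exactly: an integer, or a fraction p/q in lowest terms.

-836

Part 1: a(2) = 3*(-10) + 3*(-17) = -81; iterating: a(2)=-81, a(3)=-273, a(4)=-1062, a(5)=-4005, a(6)=-15201, a(7)=-57618, a(8)=-218457, a(9)=-828225, a(10)=-3140046; answer -3140046
Part 2: U1 = -3140046; d = -11; remainder = value at the root: -7*(-11)^4 + 1*(-11)^3 + 3*(-11)^2 + 9*(-11)^1 + 1 = (-102487) + (-1331) + (363) + (-99) + (1) = -103553; answer -103553
Part 3: U2 = -103553; w = -3; f(3) = 1*(4) - 2*(24) - 1*(-3) = -41; iterating: f(3)=-41, f(4)=-73, f(5)=5, f(6)=192, f(7)=255, f(8)=-134, f(9)=-836; answer -836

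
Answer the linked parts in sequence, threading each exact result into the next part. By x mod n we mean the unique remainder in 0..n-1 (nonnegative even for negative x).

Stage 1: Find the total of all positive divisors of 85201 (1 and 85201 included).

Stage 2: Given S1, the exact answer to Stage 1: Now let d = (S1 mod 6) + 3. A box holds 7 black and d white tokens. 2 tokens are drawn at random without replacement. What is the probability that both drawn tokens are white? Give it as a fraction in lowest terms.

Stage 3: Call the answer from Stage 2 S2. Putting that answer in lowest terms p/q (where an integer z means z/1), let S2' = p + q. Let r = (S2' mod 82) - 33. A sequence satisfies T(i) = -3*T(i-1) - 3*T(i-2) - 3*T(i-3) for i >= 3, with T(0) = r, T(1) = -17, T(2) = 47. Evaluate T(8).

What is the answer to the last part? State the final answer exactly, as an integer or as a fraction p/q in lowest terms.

Stage 1: 85201 is prime, so its only divisors are 1 and 85201; sigma = 1 + 85201 = 85202; answer 85202
Stage 2: S1 = 85202; d = 5; total draws C(12,2) = 66; favorable C(5,2) = 10; P = 5/33; answer 5/33
Stage 3: S2 = 5/33; threaded value p + q = 38; r = 5; T(3) = -3*(47) - 3*(-17) - 3*(5) = -105; iterating: T(3)=-105, T(4)=225, T(5)=-501, T(6)=1143, T(7)=-2601, T(8)=5877; answer 5877

5877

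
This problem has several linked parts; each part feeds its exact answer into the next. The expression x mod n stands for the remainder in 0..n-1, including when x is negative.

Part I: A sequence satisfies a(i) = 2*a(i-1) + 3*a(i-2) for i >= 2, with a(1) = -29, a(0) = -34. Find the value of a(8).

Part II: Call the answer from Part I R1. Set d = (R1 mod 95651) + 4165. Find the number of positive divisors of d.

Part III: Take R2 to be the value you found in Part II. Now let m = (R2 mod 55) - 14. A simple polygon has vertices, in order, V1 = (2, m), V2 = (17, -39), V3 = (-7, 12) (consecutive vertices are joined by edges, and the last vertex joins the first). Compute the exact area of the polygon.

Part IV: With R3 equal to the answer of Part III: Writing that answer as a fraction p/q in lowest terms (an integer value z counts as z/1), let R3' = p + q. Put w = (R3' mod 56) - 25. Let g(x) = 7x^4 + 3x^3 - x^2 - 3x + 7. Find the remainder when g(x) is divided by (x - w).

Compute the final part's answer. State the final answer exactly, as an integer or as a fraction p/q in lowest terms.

66937

Part I: a(2) = 2*(-29) + 3*(-34) = -160; iterating: a(2)=-160, a(3)=-407, a(4)=-1294, a(5)=-3809, a(6)=-11500, a(7)=-34427, a(8)=-103354; answer -103354
Part II: R1 = -103354; d = 92113; 92113 = 7 * 13159; number of divisors = (1+1) * (1+1) = 4; answer 4
Part III: R2 = 4; m = -10; cross terms: (2*-39 - 17*-10)=92, (17*12 - -7*-39)=-69, (-7*-10 - 2*12)=46; twice the area = |69| = 69; area = 69/2; answer 69/2
Part IV: R3 = 69/2; threaded value p + q = 71; w = -10; remainder = value at the root: 7*(-10)^4 + 3*(-10)^3 - 1*(-10)^2 - 3*(-10)^1 + 7 = (70000) + (-3000) + (-100) + (30) + (7) = 66937; answer 66937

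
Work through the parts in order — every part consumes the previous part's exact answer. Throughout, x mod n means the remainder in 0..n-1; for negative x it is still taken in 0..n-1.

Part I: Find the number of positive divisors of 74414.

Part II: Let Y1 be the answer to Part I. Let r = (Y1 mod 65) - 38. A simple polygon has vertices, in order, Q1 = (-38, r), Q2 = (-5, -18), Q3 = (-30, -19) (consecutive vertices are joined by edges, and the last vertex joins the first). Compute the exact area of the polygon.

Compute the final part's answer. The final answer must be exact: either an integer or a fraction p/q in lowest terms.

Part I: 74414 = 2 * 29 * 1283; number of divisors = (1+1) * (1+1) * (1+1) = 8; answer 8
Part II: Y1 = 8; r = -30; cross terms: (-38*-18 - -5*-30)=534, (-5*-19 - -30*-18)=-445, (-30*-30 - -38*-19)=178; twice the area = |267| = 267; area = 267/2; answer 267/2

267/2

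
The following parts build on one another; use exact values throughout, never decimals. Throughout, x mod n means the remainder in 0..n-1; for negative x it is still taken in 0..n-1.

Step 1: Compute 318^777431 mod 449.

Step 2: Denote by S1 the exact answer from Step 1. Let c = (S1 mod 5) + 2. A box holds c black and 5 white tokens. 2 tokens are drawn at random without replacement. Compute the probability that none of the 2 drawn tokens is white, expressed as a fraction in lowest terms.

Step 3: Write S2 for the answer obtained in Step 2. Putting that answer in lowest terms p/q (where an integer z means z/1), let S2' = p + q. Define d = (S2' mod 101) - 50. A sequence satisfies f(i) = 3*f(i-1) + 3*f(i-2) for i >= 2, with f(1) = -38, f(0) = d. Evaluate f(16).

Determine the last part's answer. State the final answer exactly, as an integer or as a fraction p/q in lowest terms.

-23919818238

Step 1: squarings mod 449: 318^1=318, 318^2=99, 318^4=372, 318^8=92, 318^16=382, 318^32=448, 318^64=1, 318^128=1, 318^256=1, 318^512=1, 318^1024=1, 318^2048=1, 318^4096=1, 318^8192=1, 318^16384=1, 318^32768=1, 318^65536=1, 318^131072=1, 318^262144=1, 318^524288=1; 318^777431 = 318^1 * 318^2 * 318^4 * 318^16 * 318^64 * 318^128 * 318^1024 * 318^2048 * 318^4096 * 318^16384 * 318^32768 * 318^65536 * 318^131072 * 318^524288 = 215 (mod 449); answer 215
Step 2: S1 = 215; c = 2; total draws C(7,2) = 21; favorable C(2,2) = 1; P = 1/21; answer 1/21
Step 3: S2 = 1/21; threaded value p + q = 22; d = -28; f(2) = 3*(-38) + 3*(-28) = -198; iterating: f(2)=-198, f(3)=-708, f(4)=-2718, f(5)=-10278, f(6)=-38988, f(7)=-147798, f(8)=-560358, f(9)=-2124468, f(10)=-8054478, f(11)=-30536838, f(12)=-115773948, f(13)=-438932358, f(14)=-1664118918, f(15)=-6309153828, f(16)=-23919818238; answer -23919818238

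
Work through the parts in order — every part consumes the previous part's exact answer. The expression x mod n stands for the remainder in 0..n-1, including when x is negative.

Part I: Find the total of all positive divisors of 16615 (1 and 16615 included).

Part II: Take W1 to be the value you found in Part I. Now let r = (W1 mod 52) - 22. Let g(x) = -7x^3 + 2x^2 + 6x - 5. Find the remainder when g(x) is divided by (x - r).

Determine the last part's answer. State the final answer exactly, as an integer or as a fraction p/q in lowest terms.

Part I: 16615 = 5 * 3323; sigma = (1 + 5) * (1 + 3323) = 6 * 3324 = 19944; answer 19944
Part II: W1 = 19944; r = 6; remainder = value at the root: -7*(6)^3 + 2*(6)^2 + 6*(6)^1 - 5 = (-1512) + (72) + (36) + (-5) = -1409; answer -1409

-1409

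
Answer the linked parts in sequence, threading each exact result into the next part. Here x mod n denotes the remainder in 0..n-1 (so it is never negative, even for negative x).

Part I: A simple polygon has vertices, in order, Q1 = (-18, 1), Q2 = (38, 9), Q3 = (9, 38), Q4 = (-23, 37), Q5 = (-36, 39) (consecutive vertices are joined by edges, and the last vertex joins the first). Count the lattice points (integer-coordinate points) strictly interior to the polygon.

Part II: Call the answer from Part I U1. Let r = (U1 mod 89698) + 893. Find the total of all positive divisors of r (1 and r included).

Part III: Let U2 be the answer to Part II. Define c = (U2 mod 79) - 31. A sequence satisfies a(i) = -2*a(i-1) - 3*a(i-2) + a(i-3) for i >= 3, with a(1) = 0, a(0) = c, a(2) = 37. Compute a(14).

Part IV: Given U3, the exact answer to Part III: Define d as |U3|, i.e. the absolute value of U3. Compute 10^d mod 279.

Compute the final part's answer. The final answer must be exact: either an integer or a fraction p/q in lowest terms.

100

Part I: cross terms: (-18*9 - 38*1)=-200, (38*38 - 9*9)=1363, (9*37 - -23*38)=1207, (-23*39 - -36*37)=435, (-36*1 - -18*39)=666; twice the area = |3471| = 3471; area = 3471/2; boundary points = 8 + 29 + 1 + 1 + 2 = 41; strictly interior points = area - boundary/2 + 1 = 1716; answer 1716
Part II: U1 = 1716; r = 2609; 2609 is prime, so its only divisors are 1 and 2609; sigma = 1 + 2609 = 2610; answer 2610
Part III: U2 = 2610; c = -28; a(3) = -2*(37) - 3*(0) + 1*(-28) = -102; iterating: a(3)=-102, a(4)=93, a(5)=157, a(6)=-695, a(7)=1012, a(8)=218, a(9)=-4167, a(10)=8692, a(11)=-4665, a(12)=-20913, a(13)=64513, a(14)=-70952; answer -70952
Part IV: U3 = -70952; d = 70952; squarings mod 279: 10^1=10, 10^2=100, 10^4=235, 10^8=262, 10^16=10, 10^32=100, 10^64=235, 10^128=262, 10^256=10, 10^512=100, 10^1024=235, 10^2048=262, 10^4096=10, 10^8192=100, 10^16384=235, 10^32768=262, 10^65536=10; 10^70952 = 10^8 * 10^32 * 10^256 * 10^1024 * 10^4096 * 10^65536 = 100 (mod 279); answer 100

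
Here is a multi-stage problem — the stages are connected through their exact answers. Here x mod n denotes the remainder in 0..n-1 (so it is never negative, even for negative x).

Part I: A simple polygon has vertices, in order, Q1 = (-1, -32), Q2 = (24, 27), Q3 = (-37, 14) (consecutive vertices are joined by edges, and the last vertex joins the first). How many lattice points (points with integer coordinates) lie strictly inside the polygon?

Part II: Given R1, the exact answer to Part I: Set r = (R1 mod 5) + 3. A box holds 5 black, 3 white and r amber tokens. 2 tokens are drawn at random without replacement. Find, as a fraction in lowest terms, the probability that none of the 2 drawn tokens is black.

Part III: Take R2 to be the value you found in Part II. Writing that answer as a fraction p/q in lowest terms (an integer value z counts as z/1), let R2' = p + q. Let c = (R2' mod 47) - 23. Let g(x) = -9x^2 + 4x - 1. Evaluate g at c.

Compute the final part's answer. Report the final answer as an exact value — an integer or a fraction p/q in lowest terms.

Part I: cross terms: (-1*27 - 24*-32)=741, (24*14 - -37*27)=1335, (-37*-32 - -1*14)=1198; twice the area = |3274| = 3274; area = 1637; boundary points = 1 + 1 + 2 = 4; strictly interior points = area - boundary/2 + 1 = 1636; answer 1636
Part II: R1 = 1636; r = 4; total draws C(12,2) = 66; favorable C(7,2) = 21; P = 7/22; answer 7/22
Part III: R2 = 7/22; threaded value p + q = 29; c = 6; -9*(6)^2 + 4*(6)^1 - 1 = (-324) + (24) + (-1) = -301; answer -301

-301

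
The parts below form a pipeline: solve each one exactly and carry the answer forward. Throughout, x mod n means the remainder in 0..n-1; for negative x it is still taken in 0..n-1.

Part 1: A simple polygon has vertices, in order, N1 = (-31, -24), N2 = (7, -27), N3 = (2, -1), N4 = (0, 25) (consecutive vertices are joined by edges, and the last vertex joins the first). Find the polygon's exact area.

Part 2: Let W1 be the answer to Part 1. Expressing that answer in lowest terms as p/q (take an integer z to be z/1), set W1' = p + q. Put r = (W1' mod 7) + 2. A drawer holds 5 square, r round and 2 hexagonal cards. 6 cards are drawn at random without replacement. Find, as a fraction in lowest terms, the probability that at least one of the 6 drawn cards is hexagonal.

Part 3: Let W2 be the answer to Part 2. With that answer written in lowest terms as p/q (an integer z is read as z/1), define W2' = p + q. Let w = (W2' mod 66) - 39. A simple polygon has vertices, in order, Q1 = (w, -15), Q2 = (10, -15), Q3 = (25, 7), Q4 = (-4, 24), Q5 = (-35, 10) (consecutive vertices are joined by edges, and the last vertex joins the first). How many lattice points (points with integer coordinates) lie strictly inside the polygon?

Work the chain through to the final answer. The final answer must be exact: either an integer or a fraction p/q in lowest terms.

Part 1: cross terms: (-31*-27 - 7*-24)=1005, (7*-1 - 2*-27)=47, (2*25 - 0*-1)=50, (0*-24 - -31*25)=775; twice the area = |1877| = 1877; area = 1877/2; answer 1877/2
Part 2: W1 = 1877/2; threaded value p + q = 1879; r = 5; total draws C(12,6) = 924; complement C(10,6) = 210; favorable 924 - 210 = 714; P = 17/22; answer 17/22
Part 3: W2 = 17/22; threaded value p + q = 39; w = 0; cross terms: (0*-15 - 10*-15)=150, (10*7 - 25*-15)=445, (25*24 - -4*7)=628, (-4*10 - -35*24)=800, (-35*-15 - 0*10)=525; twice the area = |2548| = 2548; area = 1274; boundary points = 10 + 1 + 1 + 1 + 5 = 18; strictly interior points = area - boundary/2 + 1 = 1266; answer 1266

1266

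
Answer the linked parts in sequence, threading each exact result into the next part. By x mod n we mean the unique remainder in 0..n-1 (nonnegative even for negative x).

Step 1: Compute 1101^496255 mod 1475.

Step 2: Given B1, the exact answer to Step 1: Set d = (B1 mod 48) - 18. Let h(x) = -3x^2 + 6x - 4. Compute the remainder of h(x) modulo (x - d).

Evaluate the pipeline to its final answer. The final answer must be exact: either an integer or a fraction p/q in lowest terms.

Step 1: squarings mod 1475: 1101^1=1101, 1101^2=1226, 1101^4=51, 1101^8=1126, 1101^16=851, 1101^32=1451, 1101^64=576, 1101^128=1376, 1101^256=951, 1101^512=226, 1101^1024=926, 1101^2048=501, 1101^4096=251, 1101^8192=1051, 1101^16384=1301, 1101^32768=776, 1101^65536=376, 1101^131072=1251, 1101^262144=26; 1101^496255 = 1101^1 * 1101^2 * 1101^4 * 1101^8 * 1101^16 * 1101^32 * 1101^64 * 1101^512 * 1101^4096 * 1101^32768 * 1101^65536 * 1101^131072 * 1101^262144 = 1401 (mod 1475); answer 1401
Step 2: B1 = 1401; d = -9; remainder = value at the root: -3*(-9)^2 + 6*(-9)^1 - 4 = (-243) + (-54) + (-4) = -301; answer -301

-301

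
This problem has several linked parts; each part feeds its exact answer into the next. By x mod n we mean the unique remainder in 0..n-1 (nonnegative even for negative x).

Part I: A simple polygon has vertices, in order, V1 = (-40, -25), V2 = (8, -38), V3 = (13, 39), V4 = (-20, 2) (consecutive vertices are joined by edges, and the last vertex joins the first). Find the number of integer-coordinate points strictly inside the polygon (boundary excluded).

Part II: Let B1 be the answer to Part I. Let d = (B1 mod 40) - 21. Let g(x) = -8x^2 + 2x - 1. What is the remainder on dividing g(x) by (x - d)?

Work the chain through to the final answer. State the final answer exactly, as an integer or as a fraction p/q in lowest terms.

Part I: cross terms: (-40*-38 - 8*-25)=1720, (8*39 - 13*-38)=806, (13*2 - -20*39)=806, (-20*-25 - -40*2)=580; twice the area = |3912| = 3912; area = 1956; boundary points = 1 + 1 + 1 + 1 = 4; strictly interior points = area - boundary/2 + 1 = 1955; answer 1955
Part II: B1 = 1955; d = 14; remainder = value at the root: -8*(14)^2 + 2*(14)^1 - 1 = (-1568) + (28) + (-1) = -1541; answer -1541

-1541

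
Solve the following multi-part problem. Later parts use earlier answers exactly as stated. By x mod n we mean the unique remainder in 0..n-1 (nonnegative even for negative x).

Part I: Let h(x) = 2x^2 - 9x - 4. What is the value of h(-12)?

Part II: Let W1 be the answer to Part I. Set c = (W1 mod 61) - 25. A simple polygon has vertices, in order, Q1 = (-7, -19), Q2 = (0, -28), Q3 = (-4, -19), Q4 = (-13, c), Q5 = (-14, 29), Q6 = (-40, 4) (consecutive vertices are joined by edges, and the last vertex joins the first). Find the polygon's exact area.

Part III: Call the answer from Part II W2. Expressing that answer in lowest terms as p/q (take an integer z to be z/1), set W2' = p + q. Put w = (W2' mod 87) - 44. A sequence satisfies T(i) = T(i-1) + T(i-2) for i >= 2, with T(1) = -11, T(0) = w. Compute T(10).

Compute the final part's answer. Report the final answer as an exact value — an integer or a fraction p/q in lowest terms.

381

Part I: 2*(-12)^2 - 9*(-12)^1 - 4 = (288) + (108) + (-4) = 392; answer 392
Part II: W1 = 392; c = 1; cross terms: (-7*-28 - 0*-19)=196, (0*-19 - -4*-28)=-112, (-4*1 - -13*-19)=-251, (-13*29 - -14*1)=-363, (-14*4 - -40*29)=1104, (-40*-19 - -7*4)=788; twice the area = |1362| = 1362; area = 681; answer 681
Part III: W2 = 681; threaded value p + q = 682; w = 29; T(2) = 1*(-11) + 1*(29) = 18; iterating: T(2)=18, T(3)=7, T(4)=25, T(5)=32, T(6)=57, T(7)=89, T(8)=146, T(9)=235, T(10)=381; answer 381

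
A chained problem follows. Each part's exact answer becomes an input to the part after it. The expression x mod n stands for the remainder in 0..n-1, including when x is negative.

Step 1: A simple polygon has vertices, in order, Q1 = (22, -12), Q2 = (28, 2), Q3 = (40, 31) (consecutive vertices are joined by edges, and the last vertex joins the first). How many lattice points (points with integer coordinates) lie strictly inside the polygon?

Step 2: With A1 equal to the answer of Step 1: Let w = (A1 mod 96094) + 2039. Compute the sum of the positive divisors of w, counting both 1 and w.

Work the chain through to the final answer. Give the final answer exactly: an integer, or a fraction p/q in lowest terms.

2212

Step 1: cross terms: (22*2 - 28*-12)=380, (28*31 - 40*2)=788, (40*-12 - 22*31)=-1162; twice the area = |6| = 6; area = 3; boundary points = 2 + 1 + 1 = 4; strictly interior points = area - boundary/2 + 1 = 2; answer 2
Step 2: A1 = 2; w = 2041; 2041 = 13 * 157; sigma = (1 + 13) * (1 + 157) = 14 * 158 = 2212; answer 2212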